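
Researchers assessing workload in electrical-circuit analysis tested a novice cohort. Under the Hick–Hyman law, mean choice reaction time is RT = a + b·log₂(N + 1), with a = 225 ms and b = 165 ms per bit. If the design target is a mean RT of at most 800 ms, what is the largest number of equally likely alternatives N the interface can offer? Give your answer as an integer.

10

Set 225 + 165·log₂(N + 1) ≤ 800.
log₂(N + 1) ≤ (800 − 225) / 165 = 3.4848.
N + 1 ≤ 2^3.4848 = 11.1951.
N ≤ 10.1951, so the largest integer N is 10.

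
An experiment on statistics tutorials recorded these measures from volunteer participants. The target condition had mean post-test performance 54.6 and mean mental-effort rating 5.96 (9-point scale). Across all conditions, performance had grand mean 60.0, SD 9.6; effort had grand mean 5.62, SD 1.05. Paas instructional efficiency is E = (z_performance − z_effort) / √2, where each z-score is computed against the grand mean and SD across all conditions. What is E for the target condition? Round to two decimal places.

z_performance = (54.6 − 60.0) / 9.6 = -5.4000 / 9.6 = -0.5625.
z_effort = (5.96 − 5.62) / 1.05 = 0.3400 / 1.05 = 0.3238.
z_P − z_E = -0.5625 − 0.3238 = -0.8863.
E = -0.8863 / √2 = -0.8863 / 1.41421 = -0.6267 ≈ -0.63.

-0.63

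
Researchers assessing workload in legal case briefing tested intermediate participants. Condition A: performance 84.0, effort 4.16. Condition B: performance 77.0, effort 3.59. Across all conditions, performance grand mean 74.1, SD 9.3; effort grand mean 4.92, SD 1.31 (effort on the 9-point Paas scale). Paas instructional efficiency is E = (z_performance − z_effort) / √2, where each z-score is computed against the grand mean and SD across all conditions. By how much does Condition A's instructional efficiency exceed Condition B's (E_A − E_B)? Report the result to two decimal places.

0.22

Condition A: z_P = (84.0 − 74.1)/9.3 = 1.0645; z_E = (4.16 − 4.92)/1.31 = -0.5802; E_A = (1.0645 − (-0.5802))/√2 = 1.1630.
Condition B: z_P = (77.0 − 74.1)/9.3 = 0.3118; z_E = (3.59 − 4.92)/1.31 = -1.0153; E_B = (0.3118 − (-1.0153))/√2 = 0.9384.
E_A − E_B = 1.1630 − 0.9384 = 0.2246 ≈ 0.22.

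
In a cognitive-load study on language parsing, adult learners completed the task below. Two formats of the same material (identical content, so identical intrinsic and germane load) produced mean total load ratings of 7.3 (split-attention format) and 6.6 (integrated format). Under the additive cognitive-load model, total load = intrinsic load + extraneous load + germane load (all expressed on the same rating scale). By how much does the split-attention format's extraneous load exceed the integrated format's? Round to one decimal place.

0.7

Intrinsic and germane load are equal across formats, so the difference in total load equals the difference in extraneous load.
Extraneous-load difference = 7.3 − 6.6 = 0.7.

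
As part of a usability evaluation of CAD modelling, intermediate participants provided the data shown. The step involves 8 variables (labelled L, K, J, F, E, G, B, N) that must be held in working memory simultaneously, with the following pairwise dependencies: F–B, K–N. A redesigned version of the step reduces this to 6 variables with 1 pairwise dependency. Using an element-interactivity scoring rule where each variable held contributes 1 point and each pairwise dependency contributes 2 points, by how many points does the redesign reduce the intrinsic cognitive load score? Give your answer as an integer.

Original: 8 × 1 + 2 × 2 = 8 + 4 = 12.
Redesigned: 6 × 1 + 1 × 2 = 6 + 2 = 8.
Reduction = 12 − 8 = 4.

4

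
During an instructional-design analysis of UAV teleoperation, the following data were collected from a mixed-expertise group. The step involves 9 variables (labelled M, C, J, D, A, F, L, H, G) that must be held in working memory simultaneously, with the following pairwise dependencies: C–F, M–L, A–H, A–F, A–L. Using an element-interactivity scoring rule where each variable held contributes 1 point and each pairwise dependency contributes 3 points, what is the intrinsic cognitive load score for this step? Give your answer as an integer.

Count of variables held simultaneously: 9.
Count of pairwise dependencies listed: 5.
Element contribution: 9 × 1 = 9.
Interaction contribution: 5 × 3 = 15.
Intrinsic load = 9 + 15 = 24.

24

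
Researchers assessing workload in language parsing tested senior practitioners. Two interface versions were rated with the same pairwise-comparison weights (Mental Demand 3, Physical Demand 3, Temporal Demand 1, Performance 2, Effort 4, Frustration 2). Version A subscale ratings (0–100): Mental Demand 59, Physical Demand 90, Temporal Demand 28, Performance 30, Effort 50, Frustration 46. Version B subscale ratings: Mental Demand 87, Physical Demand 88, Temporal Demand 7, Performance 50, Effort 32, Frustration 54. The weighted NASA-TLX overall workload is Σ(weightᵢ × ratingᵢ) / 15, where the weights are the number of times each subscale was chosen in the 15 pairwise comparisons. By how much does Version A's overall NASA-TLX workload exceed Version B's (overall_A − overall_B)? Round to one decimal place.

Version A weighted sum = 3·59 + 3·90 + 1·28 + 2·30 + 4·50 + 2·46 = 177 + 270 + 28 + 60 + 200 + 92 = 827; overall_A = 827/15 = 55.1333.
Version B weighted sum = 3·87 + 3·88 + 1·7 + 2·50 + 4·32 + 2·54 = 261 + 264 + 7 + 100 + 128 + 108 = 868; overall_B = 868/15 = 57.8667.
Difference = 55.1333 − 57.8667 = -2.7334 ≈ -2.7.

-2.7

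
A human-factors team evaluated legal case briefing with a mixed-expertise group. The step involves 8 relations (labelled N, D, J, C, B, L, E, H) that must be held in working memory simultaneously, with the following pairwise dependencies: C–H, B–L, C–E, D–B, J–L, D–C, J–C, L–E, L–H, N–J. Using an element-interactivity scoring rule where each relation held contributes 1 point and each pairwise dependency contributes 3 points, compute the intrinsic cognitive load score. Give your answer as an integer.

Count of relations held simultaneously: 8.
Count of pairwise dependencies listed: 10.
Element contribution: 8 × 1 = 8.
Interaction contribution: 10 × 3 = 30.
Intrinsic load = 8 + 30 = 38.

38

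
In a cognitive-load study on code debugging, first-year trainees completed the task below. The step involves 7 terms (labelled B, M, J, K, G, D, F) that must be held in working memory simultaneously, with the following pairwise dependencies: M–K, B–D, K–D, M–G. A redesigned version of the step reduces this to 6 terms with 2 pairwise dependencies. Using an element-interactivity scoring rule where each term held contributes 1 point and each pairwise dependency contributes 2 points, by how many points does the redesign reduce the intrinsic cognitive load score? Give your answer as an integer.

5

Original: 7 × 1 + 4 × 2 = 7 + 8 = 15.
Redesigned: 6 × 1 + 2 × 2 = 6 + 4 = 10.
Reduction = 15 − 10 = 5.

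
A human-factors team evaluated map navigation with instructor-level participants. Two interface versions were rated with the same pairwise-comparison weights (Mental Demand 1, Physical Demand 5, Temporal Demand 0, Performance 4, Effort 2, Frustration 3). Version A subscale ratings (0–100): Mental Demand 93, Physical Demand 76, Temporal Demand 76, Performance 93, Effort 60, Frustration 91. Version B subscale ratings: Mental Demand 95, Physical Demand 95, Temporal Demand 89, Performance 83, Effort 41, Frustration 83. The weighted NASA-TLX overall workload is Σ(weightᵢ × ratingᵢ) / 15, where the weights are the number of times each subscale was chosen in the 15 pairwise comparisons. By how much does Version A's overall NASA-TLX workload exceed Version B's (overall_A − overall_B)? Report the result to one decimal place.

Version A weighted sum = 1·93 + 5·76 + 0·76 + 4·93 + 2·60 + 3·91 = 93 + 380 + 0 + 372 + 120 + 273 = 1238; overall_A = 1238/15 = 82.5333.
Version B weighted sum = 1·95 + 5·95 + 0·89 + 4·83 + 2·41 + 3·83 = 95 + 475 + 0 + 332 + 82 + 249 = 1233; overall_B = 1233/15 = 82.2000.
Difference = 82.5333 − 82.2000 = 0.3333 ≈ 0.3.

0.3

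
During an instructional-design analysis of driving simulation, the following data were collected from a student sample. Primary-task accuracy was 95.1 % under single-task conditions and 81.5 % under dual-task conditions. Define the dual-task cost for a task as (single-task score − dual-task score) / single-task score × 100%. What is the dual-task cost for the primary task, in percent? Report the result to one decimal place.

Cost = (95.1 − 81.5) / 95.1 × 100%
     = 13.6000 / 95.1 × 100% = 14.3007%.
≈ 14.3%.

14.3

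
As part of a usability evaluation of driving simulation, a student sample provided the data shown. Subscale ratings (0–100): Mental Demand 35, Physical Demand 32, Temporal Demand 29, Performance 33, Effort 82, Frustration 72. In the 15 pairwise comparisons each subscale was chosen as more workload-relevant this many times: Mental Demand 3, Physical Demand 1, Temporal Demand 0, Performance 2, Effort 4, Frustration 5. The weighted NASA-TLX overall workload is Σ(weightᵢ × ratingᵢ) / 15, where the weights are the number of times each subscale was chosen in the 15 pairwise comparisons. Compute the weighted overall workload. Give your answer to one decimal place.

59.4

The tallies are the weights (they sum to 15).
Weighted sum = 3·35 + 1·32 + 0·29 + 2·33 + 4·82 + 5·72
            = 105 + 32 + 0 + 66 + 328 + 360 = 891.
Overall workload = 891 / 15 = 59.4000 ≈ 59.4.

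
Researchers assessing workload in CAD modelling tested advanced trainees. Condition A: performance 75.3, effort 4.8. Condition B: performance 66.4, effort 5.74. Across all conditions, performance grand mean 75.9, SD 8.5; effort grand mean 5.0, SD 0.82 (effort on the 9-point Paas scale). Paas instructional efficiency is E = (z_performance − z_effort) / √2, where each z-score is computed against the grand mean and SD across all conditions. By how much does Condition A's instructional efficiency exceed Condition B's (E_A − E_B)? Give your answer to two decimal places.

Condition A: z_P = (75.3 − 75.9)/8.5 = -0.0706; z_E = (4.8 − 5.0)/0.82 = -0.2439; E_A = (-0.0706 − (-0.2439))/√2 = 0.1225.
Condition B: z_P = (66.4 − 75.9)/8.5 = -1.1176; z_E = (5.74 − 5.0)/0.82 = 0.9024; E_B = (-1.1176 − 0.9024)/√2 = -1.4284.
E_A − E_B = 0.1225 − (-1.4284) = 1.5509 ≈ 1.55.

1.55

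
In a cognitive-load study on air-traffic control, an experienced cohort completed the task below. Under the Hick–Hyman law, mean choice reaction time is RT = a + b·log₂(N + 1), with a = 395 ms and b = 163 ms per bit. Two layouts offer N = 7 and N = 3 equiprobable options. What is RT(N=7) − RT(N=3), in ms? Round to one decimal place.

RT(7) = 395 + 163·log₂(8) = 395 + 163·3.0000 = 884.0000 ms.
RT(3) = 395 + 163·log₂(4) = 395 + 163·2.0000 = 721.0000 ms.
Difference = 884.0000 − 721.0000 = 163.0000 ≈ 163.0 ms.

163.0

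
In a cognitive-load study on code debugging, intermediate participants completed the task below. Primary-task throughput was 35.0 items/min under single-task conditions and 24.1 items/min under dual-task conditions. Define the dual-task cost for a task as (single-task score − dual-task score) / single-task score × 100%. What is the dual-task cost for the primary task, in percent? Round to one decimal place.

Cost = (35.0 − 24.1) / 35.0 × 100%
     = 10.9000 / 35.0 × 100% = 31.1429%.
≈ 31.1%.

31.1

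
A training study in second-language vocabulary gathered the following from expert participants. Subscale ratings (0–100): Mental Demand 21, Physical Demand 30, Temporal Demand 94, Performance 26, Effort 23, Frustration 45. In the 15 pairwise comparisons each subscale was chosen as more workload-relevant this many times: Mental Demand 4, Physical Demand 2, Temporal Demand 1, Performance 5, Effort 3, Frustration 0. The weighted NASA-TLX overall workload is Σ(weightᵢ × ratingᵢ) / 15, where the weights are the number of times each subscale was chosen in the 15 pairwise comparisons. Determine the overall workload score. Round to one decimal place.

29.1

The tallies are the weights (they sum to 15).
Weighted sum = 4·21 + 2·30 + 1·94 + 5·26 + 3·23 + 0·45
            = 84 + 60 + 94 + 130 + 69 + 0 = 437.
Overall workload = 437 / 15 = 29.1333 ≈ 29.1.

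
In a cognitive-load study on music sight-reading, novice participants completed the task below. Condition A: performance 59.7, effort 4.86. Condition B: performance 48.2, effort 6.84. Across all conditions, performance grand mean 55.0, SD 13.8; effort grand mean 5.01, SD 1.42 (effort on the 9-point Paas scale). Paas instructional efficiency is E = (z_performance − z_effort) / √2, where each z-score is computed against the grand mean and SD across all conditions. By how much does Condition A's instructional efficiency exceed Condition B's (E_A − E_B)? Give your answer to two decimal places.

1.58

Condition A: z_P = (59.7 − 55.0)/13.8 = 0.3406; z_E = (4.86 − 5.01)/1.42 = -0.1056; E_A = (0.3406 − (-0.1056))/√2 = 0.3155.
Condition B: z_P = (48.2 − 55.0)/13.8 = -0.4928; z_E = (6.84 − 5.01)/1.42 = 1.2887; E_B = (-0.4928 − 1.2887)/√2 = -1.2597.
E_A − E_B = 0.3155 − (-1.2597) = 1.5752 ≈ 1.58.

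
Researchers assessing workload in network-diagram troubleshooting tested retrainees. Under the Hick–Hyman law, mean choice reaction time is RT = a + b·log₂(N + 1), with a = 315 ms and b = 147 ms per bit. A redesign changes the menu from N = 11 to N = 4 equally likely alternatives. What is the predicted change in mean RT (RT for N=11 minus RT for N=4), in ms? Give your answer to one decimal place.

RT(11) = 315 + 147·log₂(12) = 315 + 147·3.5850 = 841.9950 ms.
RT(4) = 315 + 147·log₂(5) = 315 + 147·2.3219 = 656.3193 ms.
Difference = 841.9950 − 656.3193 = 185.6757 ≈ 185.7 ms.

185.7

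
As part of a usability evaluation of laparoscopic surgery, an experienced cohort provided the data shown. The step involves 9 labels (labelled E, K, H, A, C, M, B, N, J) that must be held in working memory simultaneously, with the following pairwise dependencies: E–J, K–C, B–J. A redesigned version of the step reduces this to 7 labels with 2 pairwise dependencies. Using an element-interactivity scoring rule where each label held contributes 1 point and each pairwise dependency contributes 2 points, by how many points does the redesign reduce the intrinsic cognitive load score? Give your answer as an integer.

Original: 9 × 1 + 3 × 2 = 9 + 6 = 15.
Redesigned: 7 × 1 + 2 × 2 = 7 + 4 = 11.
Reduction = 15 − 11 = 4.

4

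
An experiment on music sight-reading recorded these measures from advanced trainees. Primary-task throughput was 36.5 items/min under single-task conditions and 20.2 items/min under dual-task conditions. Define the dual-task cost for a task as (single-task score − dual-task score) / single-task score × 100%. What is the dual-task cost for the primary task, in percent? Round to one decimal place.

44.7

Cost = (36.5 − 20.2) / 36.5 × 100%
     = 16.3000 / 36.5 × 100% = 44.6575%.
≈ 44.7%.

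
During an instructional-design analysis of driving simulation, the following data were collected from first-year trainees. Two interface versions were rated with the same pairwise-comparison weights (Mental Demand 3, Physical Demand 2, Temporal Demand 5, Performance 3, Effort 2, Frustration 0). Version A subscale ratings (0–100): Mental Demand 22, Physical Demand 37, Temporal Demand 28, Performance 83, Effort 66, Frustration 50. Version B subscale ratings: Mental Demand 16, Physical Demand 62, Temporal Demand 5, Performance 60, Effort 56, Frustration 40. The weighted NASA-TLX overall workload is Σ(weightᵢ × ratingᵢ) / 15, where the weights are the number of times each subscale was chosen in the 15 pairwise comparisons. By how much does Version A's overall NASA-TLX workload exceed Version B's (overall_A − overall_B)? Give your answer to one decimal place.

11.5

Version A weighted sum = 3·22 + 2·37 + 5·28 + 3·83 + 2·66 + 0·50 = 66 + 74 + 140 + 249 + 132 + 0 = 661; overall_A = 661/15 = 44.0667.
Version B weighted sum = 3·16 + 2·62 + 5·5 + 3·60 + 2·56 + 0·40 = 48 + 124 + 25 + 180 + 112 + 0 = 489; overall_B = 489/15 = 32.6000.
Difference = 44.0667 − 32.6000 = 11.4667 ≈ 11.5.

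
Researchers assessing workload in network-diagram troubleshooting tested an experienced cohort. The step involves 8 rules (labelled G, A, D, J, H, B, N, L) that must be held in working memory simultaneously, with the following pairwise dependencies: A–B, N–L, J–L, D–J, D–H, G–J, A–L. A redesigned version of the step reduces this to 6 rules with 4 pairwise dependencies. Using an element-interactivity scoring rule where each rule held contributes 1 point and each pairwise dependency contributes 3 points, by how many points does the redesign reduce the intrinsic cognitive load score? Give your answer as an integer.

11

Original: 8 × 1 + 7 × 3 = 8 + 21 = 29.
Redesigned: 6 × 1 + 4 × 3 = 6 + 12 = 18.
Reduction = 29 − 18 = 11.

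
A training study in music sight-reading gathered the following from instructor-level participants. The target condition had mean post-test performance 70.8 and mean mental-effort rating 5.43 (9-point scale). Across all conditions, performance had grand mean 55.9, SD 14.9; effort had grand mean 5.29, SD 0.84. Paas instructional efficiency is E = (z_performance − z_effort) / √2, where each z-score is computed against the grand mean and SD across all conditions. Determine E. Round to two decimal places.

z_performance = (70.8 − 55.9) / 14.9 = 14.9000 / 14.9 = 1.0000.
z_effort = (5.43 − 5.29) / 0.84 = 0.1400 / 0.84 = 0.1667.
z_P − z_E = 1.0000 − 0.1667 = 0.8333.
E = 0.8333 / √2 = 0.8333 / 1.41421 = 0.5892 ≈ 0.59.

0.59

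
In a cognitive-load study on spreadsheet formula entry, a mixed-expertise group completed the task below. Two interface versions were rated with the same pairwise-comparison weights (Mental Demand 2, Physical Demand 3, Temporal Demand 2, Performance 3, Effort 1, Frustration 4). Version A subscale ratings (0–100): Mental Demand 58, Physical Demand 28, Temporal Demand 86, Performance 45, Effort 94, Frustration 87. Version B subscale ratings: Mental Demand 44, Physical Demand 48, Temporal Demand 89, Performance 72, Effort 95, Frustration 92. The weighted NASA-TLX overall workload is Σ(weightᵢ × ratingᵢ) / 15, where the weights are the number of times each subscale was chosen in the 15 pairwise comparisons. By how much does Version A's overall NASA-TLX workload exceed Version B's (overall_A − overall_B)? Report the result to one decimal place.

-9.3

Version A weighted sum = 2·58 + 3·28 + 2·86 + 3·45 + 1·94 + 4·87 = 116 + 84 + 172 + 135 + 94 + 348 = 949; overall_A = 949/15 = 63.2667.
Version B weighted sum = 2·44 + 3·48 + 2·89 + 3·72 + 1·95 + 4·92 = 88 + 144 + 178 + 216 + 95 + 368 = 1089; overall_B = 1089/15 = 72.6000.
Difference = 63.2667 − 72.6000 = -9.3333 ≈ -9.3.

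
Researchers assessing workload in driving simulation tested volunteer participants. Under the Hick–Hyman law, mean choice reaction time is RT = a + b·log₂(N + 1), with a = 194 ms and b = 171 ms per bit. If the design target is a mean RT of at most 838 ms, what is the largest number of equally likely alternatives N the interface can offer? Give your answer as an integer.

Set 194 + 171·log₂(N + 1) ≤ 838.
log₂(N + 1) ≤ (838 − 194) / 171 = 3.7661.
N + 1 ≤ 2^3.7661 = 13.6053.
N ≤ 12.6053, so the largest integer N is 12.

12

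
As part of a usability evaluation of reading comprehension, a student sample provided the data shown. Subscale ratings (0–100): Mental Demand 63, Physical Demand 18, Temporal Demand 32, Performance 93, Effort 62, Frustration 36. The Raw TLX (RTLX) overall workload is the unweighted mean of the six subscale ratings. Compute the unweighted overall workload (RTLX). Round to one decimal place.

50.7

Sum of ratings = 63 + 18 + 32 + 93 + 62 + 36 = 304.
RTLX = 304 / 6 = 50.6667 ≈ 50.7.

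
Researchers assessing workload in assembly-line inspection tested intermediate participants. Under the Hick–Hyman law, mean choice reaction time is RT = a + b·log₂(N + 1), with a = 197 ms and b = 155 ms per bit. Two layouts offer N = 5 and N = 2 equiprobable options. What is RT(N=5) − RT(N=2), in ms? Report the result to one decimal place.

155.0

RT(5) = 197 + 155·log₂(6) = 197 + 155·2.5850 = 597.6750 ms.
RT(2) = 197 + 155·log₂(3) = 197 + 155·1.5850 = 442.6750 ms.
Difference = 597.6750 − 442.6750 = 155.0000 ≈ 155.0 ms.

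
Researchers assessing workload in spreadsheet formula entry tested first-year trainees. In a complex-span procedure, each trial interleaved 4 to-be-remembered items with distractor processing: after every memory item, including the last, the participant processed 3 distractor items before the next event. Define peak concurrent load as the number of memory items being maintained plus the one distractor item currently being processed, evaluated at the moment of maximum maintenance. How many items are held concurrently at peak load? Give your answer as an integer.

5

Maintenance is greatest during the distractor(s) after memory item 4: all 4 memory items are being held.
One distractor item is concurrently being processed.
Peak concurrent load = 4 + 1 = 5 items.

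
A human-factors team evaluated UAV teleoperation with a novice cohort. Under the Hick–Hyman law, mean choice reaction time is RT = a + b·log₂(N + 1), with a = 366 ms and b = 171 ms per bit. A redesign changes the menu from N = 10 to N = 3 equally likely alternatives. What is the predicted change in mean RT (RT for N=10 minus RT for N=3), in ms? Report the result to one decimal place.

RT(10) = 366 + 171·log₂(11) = 366 + 171·3.4594 = 957.5574 ms.
RT(3) = 366 + 171·log₂(4) = 366 + 171·2.0000 = 708.0000 ms.
Difference = 957.5574 − 708.0000 = 249.5574 ≈ 249.6 ms.

249.6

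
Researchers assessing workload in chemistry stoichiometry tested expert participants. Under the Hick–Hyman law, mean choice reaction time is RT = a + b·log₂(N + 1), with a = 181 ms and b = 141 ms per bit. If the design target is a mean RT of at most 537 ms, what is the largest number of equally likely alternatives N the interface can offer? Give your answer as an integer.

Set 181 + 141·log₂(N + 1) ≤ 537.
log₂(N + 1) ≤ (537 − 181) / 141 = 2.5248.
N + 1 ≤ 2^2.5248 = 5.7549.
N ≤ 4.7549, so the largest integer N is 4.

4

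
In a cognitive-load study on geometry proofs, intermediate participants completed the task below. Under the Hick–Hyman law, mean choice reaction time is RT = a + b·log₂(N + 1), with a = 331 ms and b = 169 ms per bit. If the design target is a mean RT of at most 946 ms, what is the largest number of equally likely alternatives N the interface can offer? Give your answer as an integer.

11

Set 331 + 169·log₂(N + 1) ≤ 946.
log₂(N + 1) ≤ (946 − 331) / 169 = 3.6391.
N + 1 ≤ 2^3.6391 = 12.4589.
N ≤ 11.4589, so the largest integer N is 11.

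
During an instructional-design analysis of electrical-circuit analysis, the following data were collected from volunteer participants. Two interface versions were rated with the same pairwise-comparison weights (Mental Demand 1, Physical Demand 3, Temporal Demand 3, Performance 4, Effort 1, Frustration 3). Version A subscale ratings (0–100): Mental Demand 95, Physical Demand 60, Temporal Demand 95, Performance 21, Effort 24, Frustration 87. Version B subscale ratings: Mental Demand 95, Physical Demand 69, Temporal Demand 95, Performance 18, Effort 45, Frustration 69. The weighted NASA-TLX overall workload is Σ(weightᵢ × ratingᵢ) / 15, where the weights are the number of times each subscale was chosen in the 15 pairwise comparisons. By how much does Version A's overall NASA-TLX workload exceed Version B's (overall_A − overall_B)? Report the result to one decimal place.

1.2

Version A weighted sum = 1·95 + 3·60 + 3·95 + 4·21 + 1·24 + 3·87 = 95 + 180 + 285 + 84 + 24 + 261 = 929; overall_A = 929/15 = 61.9333.
Version B weighted sum = 1·95 + 3·69 + 3·95 + 4·18 + 1·45 + 3·69 = 95 + 207 + 285 + 72 + 45 + 207 = 911; overall_B = 911/15 = 60.7333.
Difference = 61.9333 − 60.7333 = 1.2000 ≈ 1.2.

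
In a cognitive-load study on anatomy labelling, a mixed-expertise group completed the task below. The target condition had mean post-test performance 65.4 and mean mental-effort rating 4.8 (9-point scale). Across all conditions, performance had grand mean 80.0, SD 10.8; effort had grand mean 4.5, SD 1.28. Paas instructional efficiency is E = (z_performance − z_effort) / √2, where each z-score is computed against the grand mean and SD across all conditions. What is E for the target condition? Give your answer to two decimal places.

z_performance = (65.4 − 80.0) / 10.8 = -14.6000 / 10.8 = -1.3519.
z_effort = (4.8 − 4.5) / 1.28 = 0.3000 / 1.28 = 0.2344.
z_P − z_E = -1.3519 − 0.2344 = -1.5863.
E = -1.5863 / √2 = -1.5863 / 1.41421 = -1.1217 ≈ -1.12.

-1.12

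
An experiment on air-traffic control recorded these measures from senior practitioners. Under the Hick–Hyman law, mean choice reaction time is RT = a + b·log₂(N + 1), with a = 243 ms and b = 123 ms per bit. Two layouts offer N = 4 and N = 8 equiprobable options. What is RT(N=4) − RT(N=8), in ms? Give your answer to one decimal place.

RT(4) = 243 + 123·log₂(5) = 243 + 123·2.3219 = 528.5937 ms.
RT(8) = 243 + 123·log₂(9) = 243 + 123·3.1699 = 632.8977 ms.
Difference = 528.5937 − 632.8977 = -104.3040 ≈ -104.3 ms.

-104.3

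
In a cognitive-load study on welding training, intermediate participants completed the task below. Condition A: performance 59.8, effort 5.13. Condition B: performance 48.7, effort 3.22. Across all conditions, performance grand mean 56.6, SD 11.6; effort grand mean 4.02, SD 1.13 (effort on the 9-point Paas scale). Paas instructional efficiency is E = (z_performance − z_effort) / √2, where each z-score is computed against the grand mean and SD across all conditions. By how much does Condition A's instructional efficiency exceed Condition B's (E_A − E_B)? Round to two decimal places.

Condition A: z_P = (59.8 − 56.6)/11.6 = 0.2759; z_E = (5.13 − 4.02)/1.13 = 0.9823; E_A = (0.2759 − 0.9823)/√2 = -0.4995.
Condition B: z_P = (48.7 − 56.6)/11.6 = -0.6810; z_E = (3.22 − 4.02)/1.13 = -0.7080; E_B = (-0.6810 − (-0.7080))/√2 = 0.0191.
E_A − E_B = -0.4995 − 0.0191 = -0.5186 ≈ -0.52.

-0.52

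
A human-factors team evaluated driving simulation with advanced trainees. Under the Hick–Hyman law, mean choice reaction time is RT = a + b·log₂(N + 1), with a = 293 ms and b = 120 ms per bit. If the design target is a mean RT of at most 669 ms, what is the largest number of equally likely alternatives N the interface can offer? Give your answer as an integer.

7

Set 293 + 120·log₂(N + 1) ≤ 669.
log₂(N + 1) ≤ (669 − 293) / 120 = 3.1333.
N + 1 ≤ 2^3.1333 = 8.7744.
N ≤ 7.7744, so the largest integer N is 7.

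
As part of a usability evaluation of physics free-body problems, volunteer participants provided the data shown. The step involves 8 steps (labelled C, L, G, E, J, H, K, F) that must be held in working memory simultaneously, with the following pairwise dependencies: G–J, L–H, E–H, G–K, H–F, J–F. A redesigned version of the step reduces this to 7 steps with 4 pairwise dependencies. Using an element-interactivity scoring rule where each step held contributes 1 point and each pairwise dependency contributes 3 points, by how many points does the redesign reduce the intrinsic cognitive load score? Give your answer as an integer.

Original: 8 × 1 + 6 × 3 = 8 + 18 = 26.
Redesigned: 7 × 1 + 4 × 3 = 7 + 12 = 19.
Reduction = 26 − 19 = 7.

7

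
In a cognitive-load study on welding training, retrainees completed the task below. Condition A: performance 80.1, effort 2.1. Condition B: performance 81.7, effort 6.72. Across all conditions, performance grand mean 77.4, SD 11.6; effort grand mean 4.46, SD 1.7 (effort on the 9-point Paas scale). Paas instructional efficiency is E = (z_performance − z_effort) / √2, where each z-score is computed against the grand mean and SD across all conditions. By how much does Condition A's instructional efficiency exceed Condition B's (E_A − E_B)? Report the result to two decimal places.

1.82

Condition A: z_P = (80.1 − 77.4)/11.6 = 0.2328; z_E = (2.1 − 4.46)/1.7 = -1.3882; E_A = (0.2328 − (-1.3882))/√2 = 1.1462.
Condition B: z_P = (81.7 − 77.4)/11.6 = 0.3707; z_E = (6.72 − 4.46)/1.7 = 1.3294; E_B = (0.3707 − 1.3294)/√2 = -0.6779.
E_A − E_B = 1.1462 − (-0.6779) = 1.8241 ≈ 1.82.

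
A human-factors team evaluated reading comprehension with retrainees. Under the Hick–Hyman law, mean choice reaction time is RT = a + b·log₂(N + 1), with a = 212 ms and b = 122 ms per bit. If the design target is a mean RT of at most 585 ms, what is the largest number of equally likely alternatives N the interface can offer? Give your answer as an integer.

7

Set 212 + 122·log₂(N + 1) ≤ 585.
log₂(N + 1) ≤ (585 − 212) / 122 = 3.0574.
N + 1 ≤ 2^3.0574 = 8.3247.
N ≤ 7.3247, so the largest integer N is 7.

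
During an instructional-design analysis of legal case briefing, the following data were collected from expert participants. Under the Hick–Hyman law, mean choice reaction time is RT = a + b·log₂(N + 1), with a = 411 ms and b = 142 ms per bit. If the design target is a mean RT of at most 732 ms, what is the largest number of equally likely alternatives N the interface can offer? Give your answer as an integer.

3

Set 411 + 142·log₂(N + 1) ≤ 732.
log₂(N + 1) ≤ (732 − 411) / 142 = 2.2606.
N + 1 ≤ 2^2.2606 = 4.7919.
N ≤ 3.7919, so the largest integer N is 3.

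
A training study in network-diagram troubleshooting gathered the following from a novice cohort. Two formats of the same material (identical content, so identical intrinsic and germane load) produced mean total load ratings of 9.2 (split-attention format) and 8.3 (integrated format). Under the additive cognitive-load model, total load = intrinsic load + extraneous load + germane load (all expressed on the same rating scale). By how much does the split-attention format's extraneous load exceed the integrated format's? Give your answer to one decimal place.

0.9

Intrinsic and germane load are equal across formats, so the difference in total load equals the difference in extraneous load.
Extraneous-load difference = 9.2 − 8.3 = 0.9.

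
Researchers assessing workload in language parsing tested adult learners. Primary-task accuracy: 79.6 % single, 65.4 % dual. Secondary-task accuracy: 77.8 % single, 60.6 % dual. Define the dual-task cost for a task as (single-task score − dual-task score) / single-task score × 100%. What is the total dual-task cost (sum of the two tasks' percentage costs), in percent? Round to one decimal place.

Primary cost = (79.6 − 65.4) / 79.6 × 100% = 17.8392%.
Secondary cost = (77.8 − 60.6) / 77.8 × 100% = 22.1080%.
Total = 17.8392% + 22.1080% = 39.9472% ≈ 39.9%.

39.9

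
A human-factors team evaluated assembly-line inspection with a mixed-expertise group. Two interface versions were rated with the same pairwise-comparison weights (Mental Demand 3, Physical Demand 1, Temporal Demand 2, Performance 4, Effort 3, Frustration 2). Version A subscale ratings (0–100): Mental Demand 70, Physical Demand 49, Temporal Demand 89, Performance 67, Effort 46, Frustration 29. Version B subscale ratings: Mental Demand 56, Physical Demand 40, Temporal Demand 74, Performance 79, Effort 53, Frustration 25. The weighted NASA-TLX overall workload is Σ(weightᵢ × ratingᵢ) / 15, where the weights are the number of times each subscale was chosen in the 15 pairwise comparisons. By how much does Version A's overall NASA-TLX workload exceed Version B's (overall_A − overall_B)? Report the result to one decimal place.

Version A weighted sum = 3·70 + 1·49 + 2·89 + 4·67 + 3·46 + 2·29 = 210 + 49 + 178 + 268 + 138 + 58 = 901; overall_A = 901/15 = 60.0667.
Version B weighted sum = 3·56 + 1·40 + 2·74 + 4·79 + 3·53 + 2·25 = 168 + 40 + 148 + 316 + 159 + 50 = 881; overall_B = 881/15 = 58.7333.
Difference = 60.0667 − 58.7333 = 1.3334 ≈ 1.3.

1.3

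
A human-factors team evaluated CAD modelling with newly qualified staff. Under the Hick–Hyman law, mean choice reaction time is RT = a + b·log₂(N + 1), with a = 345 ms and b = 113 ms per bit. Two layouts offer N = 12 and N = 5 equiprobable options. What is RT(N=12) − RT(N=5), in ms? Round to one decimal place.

126.0

RT(12) = 345 + 113·log₂(13) = 345 + 113·3.7004 = 763.1452 ms.
RT(5) = 345 + 113·log₂(6) = 345 + 113·2.5850 = 637.1050 ms.
Difference = 763.1452 − 637.1050 = 126.0402 ≈ 126.0 ms.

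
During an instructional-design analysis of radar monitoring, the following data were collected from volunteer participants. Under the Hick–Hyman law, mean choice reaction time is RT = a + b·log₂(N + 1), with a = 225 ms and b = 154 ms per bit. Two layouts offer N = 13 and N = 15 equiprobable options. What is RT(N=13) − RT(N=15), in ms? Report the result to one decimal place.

RT(13) = 225 + 154·log₂(14) = 225 + 154·3.8074 = 811.3396 ms.
RT(15) = 225 + 154·log₂(16) = 225 + 154·4.0000 = 841.0000 ms.
Difference = 811.3396 − 841.0000 = -29.6604 ≈ -29.7 ms.

-29.7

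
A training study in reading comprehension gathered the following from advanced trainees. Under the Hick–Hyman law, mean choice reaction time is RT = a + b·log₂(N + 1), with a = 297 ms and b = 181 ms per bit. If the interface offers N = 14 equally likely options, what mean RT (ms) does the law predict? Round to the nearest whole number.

log₂(14 + 1) = log₂(15) = 3.9069.
RT = 297 + 181 × 3.9069 = 297 + 707.1489 = 1004.1489 ms.
≈ 1004 ms.

1004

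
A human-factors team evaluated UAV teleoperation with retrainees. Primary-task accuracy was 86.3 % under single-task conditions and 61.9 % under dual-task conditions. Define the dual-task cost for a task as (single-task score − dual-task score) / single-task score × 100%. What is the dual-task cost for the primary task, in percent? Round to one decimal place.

Cost = (86.3 − 61.9) / 86.3 × 100%
     = 24.4000 / 86.3 × 100% = 28.2735%.
≈ 28.3%.

28.3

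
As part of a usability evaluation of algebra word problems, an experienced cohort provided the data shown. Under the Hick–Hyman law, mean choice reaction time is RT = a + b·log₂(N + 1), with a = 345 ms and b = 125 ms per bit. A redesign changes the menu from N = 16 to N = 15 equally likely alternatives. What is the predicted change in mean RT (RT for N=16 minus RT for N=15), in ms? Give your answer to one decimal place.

RT(16) = 345 + 125·log₂(17) = 345 + 125·4.0875 = 855.9375 ms.
RT(15) = 345 + 125·log₂(16) = 345 + 125·4.0000 = 845.0000 ms.
Difference = 855.9375 − 845.0000 = 10.9375 ≈ 10.9 ms.

10.9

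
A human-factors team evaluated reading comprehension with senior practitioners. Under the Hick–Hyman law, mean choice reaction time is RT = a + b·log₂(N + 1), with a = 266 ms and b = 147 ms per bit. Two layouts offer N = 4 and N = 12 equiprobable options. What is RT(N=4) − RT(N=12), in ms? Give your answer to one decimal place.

-202.6

RT(4) = 266 + 147·log₂(5) = 266 + 147·2.3219 = 607.3193 ms.
RT(12) = 266 + 147·log₂(13) = 266 + 147·3.7004 = 809.9588 ms.
Difference = 607.3193 − 809.9588 = -202.6395 ≈ -202.6 ms.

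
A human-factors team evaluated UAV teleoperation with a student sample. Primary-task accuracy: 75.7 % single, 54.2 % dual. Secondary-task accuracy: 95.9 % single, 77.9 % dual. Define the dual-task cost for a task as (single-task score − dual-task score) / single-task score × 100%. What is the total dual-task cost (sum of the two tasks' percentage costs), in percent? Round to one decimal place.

47.2

Primary cost = (75.7 − 54.2) / 75.7 × 100% = 28.4016%.
Secondary cost = (95.9 − 77.9) / 95.9 × 100% = 18.7696%.
Total = 28.4016% + 18.7696% = 47.1712% ≈ 47.2%.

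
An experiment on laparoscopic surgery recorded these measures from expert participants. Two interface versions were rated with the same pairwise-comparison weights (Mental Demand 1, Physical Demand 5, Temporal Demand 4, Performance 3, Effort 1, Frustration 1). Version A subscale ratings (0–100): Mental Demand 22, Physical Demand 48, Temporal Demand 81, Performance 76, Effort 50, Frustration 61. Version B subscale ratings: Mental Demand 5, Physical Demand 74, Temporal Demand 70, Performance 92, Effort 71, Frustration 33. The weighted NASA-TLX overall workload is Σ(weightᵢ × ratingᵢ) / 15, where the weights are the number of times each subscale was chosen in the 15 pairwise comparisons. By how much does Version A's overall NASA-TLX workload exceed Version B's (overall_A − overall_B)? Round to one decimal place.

-7.3

Version A weighted sum = 1·22 + 5·48 + 4·81 + 3·76 + 1·50 + 1·61 = 22 + 240 + 324 + 228 + 50 + 61 = 925; overall_A = 925/15 = 61.6667.
Version B weighted sum = 1·5 + 5·74 + 4·70 + 3·92 + 1·71 + 1·33 = 5 + 370 + 280 + 276 + 71 + 33 = 1035; overall_B = 1035/15 = 69.0000.
Difference = 61.6667 − 69.0000 = -7.3333 ≈ -7.3.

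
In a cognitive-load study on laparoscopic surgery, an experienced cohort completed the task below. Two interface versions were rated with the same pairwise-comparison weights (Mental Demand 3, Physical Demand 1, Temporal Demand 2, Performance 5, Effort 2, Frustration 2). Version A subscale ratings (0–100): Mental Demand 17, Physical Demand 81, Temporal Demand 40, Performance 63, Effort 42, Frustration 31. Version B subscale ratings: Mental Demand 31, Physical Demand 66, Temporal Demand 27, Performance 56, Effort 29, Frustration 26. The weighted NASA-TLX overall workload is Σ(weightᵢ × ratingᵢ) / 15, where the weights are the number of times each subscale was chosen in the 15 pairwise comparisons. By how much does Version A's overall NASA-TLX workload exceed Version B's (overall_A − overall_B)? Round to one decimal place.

4.7

Version A weighted sum = 3·17 + 1·81 + 2·40 + 5·63 + 2·42 + 2·31 = 51 + 81 + 80 + 315 + 84 + 62 = 673; overall_A = 673/15 = 44.8667.
Version B weighted sum = 3·31 + 1·66 + 2·27 + 5·56 + 2·29 + 2·26 = 93 + 66 + 54 + 280 + 58 + 52 = 603; overall_B = 603/15 = 40.2000.
Difference = 44.8667 − 40.2000 = 4.6667 ≈ 4.7.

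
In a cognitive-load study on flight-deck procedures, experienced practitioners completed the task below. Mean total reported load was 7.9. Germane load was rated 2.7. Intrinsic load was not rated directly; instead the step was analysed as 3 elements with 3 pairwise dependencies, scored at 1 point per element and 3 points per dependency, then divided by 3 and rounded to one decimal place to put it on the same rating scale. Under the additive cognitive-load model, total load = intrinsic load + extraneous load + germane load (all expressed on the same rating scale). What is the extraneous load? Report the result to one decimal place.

Intrinsic (element-interactivity): (3 × 1 + 3 × 3) / 3 = 12 / 3 = 4.0000 → 4.0.
extraneous load = total − intrinsic − germane
             = 7.9 − 4.0 − 2.7 = 1.2.

1.2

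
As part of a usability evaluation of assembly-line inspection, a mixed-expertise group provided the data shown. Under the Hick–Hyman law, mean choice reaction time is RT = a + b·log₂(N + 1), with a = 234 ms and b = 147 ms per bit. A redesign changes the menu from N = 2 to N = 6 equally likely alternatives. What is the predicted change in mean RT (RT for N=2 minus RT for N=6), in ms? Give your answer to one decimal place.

-179.7

RT(2) = 234 + 147·log₂(3) = 234 + 147·1.5850 = 466.9950 ms.
RT(6) = 234 + 147·log₂(7) = 234 + 147·2.8074 = 646.6878 ms.
Difference = 466.9950 − 646.6878 = -179.6928 ≈ -179.7 ms.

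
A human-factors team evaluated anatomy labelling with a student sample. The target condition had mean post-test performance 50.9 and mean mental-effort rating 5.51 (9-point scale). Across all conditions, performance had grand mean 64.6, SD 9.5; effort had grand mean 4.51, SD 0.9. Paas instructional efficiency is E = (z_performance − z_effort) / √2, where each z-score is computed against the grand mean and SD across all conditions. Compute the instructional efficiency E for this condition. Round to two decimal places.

-1.81

z_performance = (50.9 − 64.6) / 9.5 = -13.7000 / 9.5 = -1.4421.
z_effort = (5.51 − 4.51) / 0.9 = 1.0000 / 0.9 = 1.1111.
z_P − z_E = -1.4421 − 1.1111 = -2.5532.
E = -2.5532 / √2 = -2.5532 / 1.41421 = -1.8054 ≈ -1.81.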